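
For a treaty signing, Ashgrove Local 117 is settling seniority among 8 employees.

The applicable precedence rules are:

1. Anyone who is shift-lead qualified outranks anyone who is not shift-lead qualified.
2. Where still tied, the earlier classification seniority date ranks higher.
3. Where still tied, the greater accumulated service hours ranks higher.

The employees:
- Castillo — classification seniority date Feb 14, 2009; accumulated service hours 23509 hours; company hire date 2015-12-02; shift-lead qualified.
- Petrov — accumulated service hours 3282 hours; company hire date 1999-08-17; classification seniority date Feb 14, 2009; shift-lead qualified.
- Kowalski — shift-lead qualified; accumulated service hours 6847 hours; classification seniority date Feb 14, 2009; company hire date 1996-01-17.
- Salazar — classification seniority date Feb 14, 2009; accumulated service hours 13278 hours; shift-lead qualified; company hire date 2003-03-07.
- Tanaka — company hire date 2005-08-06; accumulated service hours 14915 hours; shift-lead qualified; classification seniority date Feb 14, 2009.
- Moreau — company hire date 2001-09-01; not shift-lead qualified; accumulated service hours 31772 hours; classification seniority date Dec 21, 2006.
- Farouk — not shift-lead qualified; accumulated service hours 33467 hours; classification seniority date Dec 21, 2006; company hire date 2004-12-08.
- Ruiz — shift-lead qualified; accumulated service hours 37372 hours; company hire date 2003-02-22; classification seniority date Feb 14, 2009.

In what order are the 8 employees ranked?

By the first rule: Ruiz, Castillo, Tanaka, Salazar, Kowalski and Petrov (each shift-lead qualified); then Farouk and Moreau (both not shift-lead qualified).
Ruiz, Castillo, Tanaka, Salazar, Kowalski and Petrov all have classification seniority date Feb 14, 2009, so the next rule applies.
Among Ruiz, Castillo, Tanaka, Salazar, Kowalski and Petrov, by accumulated service hours (higher first): Ruiz (37372 hours) before Castillo (23509 hours) before Tanaka (14915 hours) before Salazar (13278 hours) before Kowalski (6847 hours) before Petrov (3282 hours).
Farouk and Moreau both have classification seniority date Dec 21, 2006, so the next rule applies.
Among Farouk and Moreau, by accumulated service hours (higher first): Farouk (33467 hours) before Moreau (31772 hours).
Full order: Ruiz, Castillo, Tanaka, Salazar, Kowalski, Petrov, Farouk, Moreau.

Ruiz, Castillo, Tanaka, Salazar, Kowalski, Petrov, Farouk, Moreau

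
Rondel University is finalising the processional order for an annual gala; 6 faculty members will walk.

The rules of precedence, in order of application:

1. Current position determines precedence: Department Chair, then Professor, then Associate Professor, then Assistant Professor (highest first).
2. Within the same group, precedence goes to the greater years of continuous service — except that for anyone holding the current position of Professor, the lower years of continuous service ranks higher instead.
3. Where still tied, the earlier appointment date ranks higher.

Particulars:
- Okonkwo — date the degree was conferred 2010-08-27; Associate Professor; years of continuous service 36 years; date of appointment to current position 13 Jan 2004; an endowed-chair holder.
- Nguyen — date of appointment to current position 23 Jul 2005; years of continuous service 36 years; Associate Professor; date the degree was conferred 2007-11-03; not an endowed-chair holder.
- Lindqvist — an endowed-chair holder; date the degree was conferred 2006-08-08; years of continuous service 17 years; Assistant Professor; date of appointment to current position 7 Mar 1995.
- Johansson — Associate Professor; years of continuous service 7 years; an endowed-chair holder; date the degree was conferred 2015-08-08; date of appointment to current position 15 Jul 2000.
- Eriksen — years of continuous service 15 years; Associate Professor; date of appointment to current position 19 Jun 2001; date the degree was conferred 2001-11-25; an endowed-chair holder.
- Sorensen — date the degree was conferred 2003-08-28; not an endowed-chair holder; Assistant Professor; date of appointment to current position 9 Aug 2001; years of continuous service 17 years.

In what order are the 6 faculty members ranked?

By current position: Okonkwo, Nguyen, Eriksen and Johansson (Associate Professor); then Lindqvist and Sorensen (Assistant Professor).
Among Okonkwo, Nguyen, Eriksen and Johansson, by years of continuous service (higher first): Okonkwo and Nguyen (36 years) before Eriksen (15 years) before Johansson (7 years).
Among Okonkwo and Nguyen, by date of appointment to current position (earlier first): Okonkwo (13 Jan 2004) before Nguyen (23 Jul 2005).
Lindqvist and Sorensen both have years of continuous service 17 years, so the next rule applies.
Among Lindqvist and Sorensen, by date of appointment to current position (earlier first): Lindqvist (7 Mar 1995) before Sorensen (9 Aug 2001).
Full order: Okonkwo, Nguyen, Eriksen, Johansson, Lindqvist, Sorensen.

Okonkwo, Nguyen, Eriksen, Johansson, Lindqvist, Sorensen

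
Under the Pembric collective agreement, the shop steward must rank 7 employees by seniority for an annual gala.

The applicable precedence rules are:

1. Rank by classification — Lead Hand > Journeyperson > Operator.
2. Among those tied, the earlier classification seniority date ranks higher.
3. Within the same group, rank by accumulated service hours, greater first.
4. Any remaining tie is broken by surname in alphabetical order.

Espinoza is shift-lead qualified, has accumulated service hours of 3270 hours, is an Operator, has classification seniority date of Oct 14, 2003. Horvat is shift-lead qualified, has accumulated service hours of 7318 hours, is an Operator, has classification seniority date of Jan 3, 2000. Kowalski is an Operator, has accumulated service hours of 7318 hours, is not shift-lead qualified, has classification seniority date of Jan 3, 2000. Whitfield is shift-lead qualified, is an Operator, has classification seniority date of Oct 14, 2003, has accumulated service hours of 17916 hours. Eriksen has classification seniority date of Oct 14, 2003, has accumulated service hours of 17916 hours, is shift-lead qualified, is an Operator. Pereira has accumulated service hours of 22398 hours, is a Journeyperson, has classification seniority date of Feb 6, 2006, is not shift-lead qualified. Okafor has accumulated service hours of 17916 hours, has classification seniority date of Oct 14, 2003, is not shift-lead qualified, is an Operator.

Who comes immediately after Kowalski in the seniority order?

Eriksen

By classification: Pereira (Journeyperson); then Horvat, Kowalski, Eriksen, Okafor, Whitfield and Espinoza (Operator).
Among Horvat, Kowalski, Eriksen, Okafor, Whitfield and Espinoza, by classification seniority date (earlier first): Horvat and Kowalski (Jan 3, 2000) before Eriksen, Okafor, Whitfield and Espinoza (Oct 14, 2003).
Horvat and Kowalski both have accumulated service hours 7318 hours, so the next rule applies.
Among Horvat and Kowalski, alphabetically by surname: Horvat before Kowalski.
Among Eriksen, Okafor, Whitfield and Espinoza, by accumulated service hours (higher first): Eriksen, Okafor and Whitfield (17916 hours) before Espinoza (3270 hours).
Among Eriksen, Okafor and Whitfield, alphabetically by surname: Eriksen before Okafor before Whitfield.
Order: Pereira, Horvat, Kowalski, Eriksen, Okafor, Whitfield, Espinoza.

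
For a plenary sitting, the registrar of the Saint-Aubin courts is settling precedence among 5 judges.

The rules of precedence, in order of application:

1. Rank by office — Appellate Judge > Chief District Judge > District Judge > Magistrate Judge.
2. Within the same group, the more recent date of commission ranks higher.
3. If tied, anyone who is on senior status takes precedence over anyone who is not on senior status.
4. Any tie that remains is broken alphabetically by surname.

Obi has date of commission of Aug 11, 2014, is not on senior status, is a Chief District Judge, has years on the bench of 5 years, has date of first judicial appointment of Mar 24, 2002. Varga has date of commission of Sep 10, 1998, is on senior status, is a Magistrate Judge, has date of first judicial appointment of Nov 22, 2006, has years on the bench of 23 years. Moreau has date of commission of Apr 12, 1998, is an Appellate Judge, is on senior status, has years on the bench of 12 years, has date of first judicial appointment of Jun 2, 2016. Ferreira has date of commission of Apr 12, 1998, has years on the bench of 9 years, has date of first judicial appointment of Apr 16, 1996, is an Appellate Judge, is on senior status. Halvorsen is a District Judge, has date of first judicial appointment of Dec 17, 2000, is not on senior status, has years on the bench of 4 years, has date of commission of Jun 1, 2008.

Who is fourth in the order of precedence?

By office: Ferreira and Moreau (Appellate Judge); then Obi (Chief District Judge); then Halvorsen (District Judge); then Varga (Magistrate Judge).
Ferreira and Moreau both have date of commission Apr 12, 1998, so the next rule applies.
Ferreira and Moreau are each on senior status, so the next rule applies.
Among Ferreira and Moreau, alphabetically by surname: Ferreira before Moreau.
Order: Ferreira, Moreau, Obi, Halvorsen, Varga.

Halvorsen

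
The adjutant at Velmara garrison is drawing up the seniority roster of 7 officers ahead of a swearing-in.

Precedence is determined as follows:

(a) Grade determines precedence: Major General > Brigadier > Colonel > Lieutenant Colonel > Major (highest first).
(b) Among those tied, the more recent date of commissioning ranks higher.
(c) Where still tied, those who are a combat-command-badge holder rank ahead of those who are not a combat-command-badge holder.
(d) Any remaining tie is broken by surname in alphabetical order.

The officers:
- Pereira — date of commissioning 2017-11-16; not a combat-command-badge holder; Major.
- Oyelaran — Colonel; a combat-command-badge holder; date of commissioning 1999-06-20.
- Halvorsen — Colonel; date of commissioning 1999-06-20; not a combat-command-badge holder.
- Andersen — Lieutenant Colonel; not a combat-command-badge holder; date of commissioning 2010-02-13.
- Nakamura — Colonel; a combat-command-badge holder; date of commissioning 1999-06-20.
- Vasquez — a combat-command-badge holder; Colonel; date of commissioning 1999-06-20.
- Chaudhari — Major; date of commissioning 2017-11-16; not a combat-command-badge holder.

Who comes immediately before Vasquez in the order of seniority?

By grade: Nakamura, Oyelaran, Vasquez and Halvorsen (Colonel); then Andersen (Lieutenant Colonel); then Chaudhari and Pereira (Major).
Nakamura, Oyelaran, Vasquez and Halvorsen all have date of commissioning 1999-06-20, so the next rule applies.
Among Nakamura, Oyelaran, Vasquez and Halvorsen, a combat-command-badge holder before not a combat-command-badge holder: Nakamura, Oyelaran and Vasquez (a combat-command-badge holder) before Halvorsen (not a combat-command-badge holder).
Among Nakamura, Oyelaran and Vasquez, alphabetically by surname: Nakamura before Oyelaran before Vasquez.
Chaudhari and Pereira both have date of commissioning 2017-11-16, so the next rule applies.
Chaudhari and Pereira are each not a combat-command-badge holder, so the next rule applies.
Among Chaudhari and Pereira, alphabetically by surname: Chaudhari before Pereira.
Order: Nakamura, Oyelaran, Vasquez, Halvorsen, Andersen, Chaudhari, Pereira.

Oyelaran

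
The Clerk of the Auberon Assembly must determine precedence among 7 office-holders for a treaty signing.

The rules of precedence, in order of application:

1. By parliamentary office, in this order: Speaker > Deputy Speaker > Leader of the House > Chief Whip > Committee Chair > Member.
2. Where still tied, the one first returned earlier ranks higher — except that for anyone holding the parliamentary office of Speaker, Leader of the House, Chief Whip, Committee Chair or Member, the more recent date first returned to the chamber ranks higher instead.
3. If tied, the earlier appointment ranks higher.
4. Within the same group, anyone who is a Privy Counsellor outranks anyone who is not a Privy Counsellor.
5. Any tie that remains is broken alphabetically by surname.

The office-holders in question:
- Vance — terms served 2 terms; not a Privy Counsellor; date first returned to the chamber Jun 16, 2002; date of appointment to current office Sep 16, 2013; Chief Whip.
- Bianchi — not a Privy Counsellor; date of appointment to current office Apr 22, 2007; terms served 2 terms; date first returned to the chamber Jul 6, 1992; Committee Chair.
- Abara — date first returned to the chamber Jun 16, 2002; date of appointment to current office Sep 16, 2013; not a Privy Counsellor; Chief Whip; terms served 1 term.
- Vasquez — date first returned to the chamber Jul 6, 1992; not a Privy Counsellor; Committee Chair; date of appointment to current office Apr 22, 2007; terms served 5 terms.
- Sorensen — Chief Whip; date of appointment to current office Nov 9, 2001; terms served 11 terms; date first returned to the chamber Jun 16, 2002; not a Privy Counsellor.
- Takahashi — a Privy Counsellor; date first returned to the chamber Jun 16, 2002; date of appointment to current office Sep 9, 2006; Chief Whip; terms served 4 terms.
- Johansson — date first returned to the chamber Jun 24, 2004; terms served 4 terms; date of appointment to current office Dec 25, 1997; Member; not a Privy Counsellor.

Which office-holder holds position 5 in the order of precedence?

By parliamentary office: Sorensen, Takahashi, Abara and Vance (Chief Whip); then Bianchi and Vasquez (Committee Chair); then Johansson (Member).
Sorensen, Takahashi, Abara and Vance all have date first returned to the chamber Jun 16, 2002, so the next rule applies.
Among Sorensen, Takahashi, Abara and Vance, by date of appointment to current office (earlier first): Sorensen (Nov 9, 2001) before Takahashi (Sep 9, 2006) before Abara and Vance (Sep 16, 2013).
Abara and Vance are each not a Privy Counsellor, so the next rule applies.
Among Abara and Vance, alphabetically by surname: Abara before Vance.
Bianchi and Vasquez both have date first returned to the chamber Jul 6, 1992, so the next rule applies.
Bianchi and Vasquez both have date of appointment to current office Apr 22, 2007, so the next rule applies.
Bianchi and Vasquez are each not a Privy Counsellor, so the next rule applies.
Among Bianchi and Vasquez, alphabetically by surname: Bianchi before Vasquez.
Order: Sorensen, Takahashi, Abara, Vance, Bianchi, Vasquez, Johansson.

Bianchi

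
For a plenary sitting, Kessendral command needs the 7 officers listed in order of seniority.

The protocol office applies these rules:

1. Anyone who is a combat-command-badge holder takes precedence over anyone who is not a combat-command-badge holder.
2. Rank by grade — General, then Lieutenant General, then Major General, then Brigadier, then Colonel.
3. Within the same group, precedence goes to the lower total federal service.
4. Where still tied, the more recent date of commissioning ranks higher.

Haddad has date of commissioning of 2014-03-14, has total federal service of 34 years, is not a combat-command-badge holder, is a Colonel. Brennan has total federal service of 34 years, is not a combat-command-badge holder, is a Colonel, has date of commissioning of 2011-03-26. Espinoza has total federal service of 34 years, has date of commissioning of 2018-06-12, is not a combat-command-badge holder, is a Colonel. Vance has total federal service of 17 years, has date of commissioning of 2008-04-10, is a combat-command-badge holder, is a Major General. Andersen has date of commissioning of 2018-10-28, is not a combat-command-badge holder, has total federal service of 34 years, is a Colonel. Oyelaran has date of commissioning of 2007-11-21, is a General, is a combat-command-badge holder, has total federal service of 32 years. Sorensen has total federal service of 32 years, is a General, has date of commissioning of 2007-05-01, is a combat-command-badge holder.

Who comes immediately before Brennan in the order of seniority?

By the first rule: Oyelaran, Sorensen and Vance (each a combat-command-badge holder); then Andersen, Espinoza, Haddad and Brennan (each not a combat-command-badge holder).
Among Oyelaran, Sorensen and Vance, by grade: Oyelaran and Sorensen (General) before Vance (Major General).
Oyelaran and Sorensen both have total federal service 32 years, so the next rule applies.
Among Oyelaran and Sorensen, by date of commissioning (later first): Oyelaran (2007-11-21) before Sorensen (2007-05-01).
Andersen, Espinoza, Haddad and Brennan are each Colonel, so the next rule applies.
Andersen, Espinoza, Haddad and Brennan all have total federal service 34 years, so the next rule applies.
Among Andersen, Espinoza, Haddad and Brennan, by date of commissioning (later first): Andersen (2018-10-28) before Espinoza (2018-06-12) before Haddad (2014-03-14) before Brennan (2011-03-26).
Order: Oyelaran, Sorensen, Vance, Andersen, Espinoza, Haddad, Brennan.

Haddad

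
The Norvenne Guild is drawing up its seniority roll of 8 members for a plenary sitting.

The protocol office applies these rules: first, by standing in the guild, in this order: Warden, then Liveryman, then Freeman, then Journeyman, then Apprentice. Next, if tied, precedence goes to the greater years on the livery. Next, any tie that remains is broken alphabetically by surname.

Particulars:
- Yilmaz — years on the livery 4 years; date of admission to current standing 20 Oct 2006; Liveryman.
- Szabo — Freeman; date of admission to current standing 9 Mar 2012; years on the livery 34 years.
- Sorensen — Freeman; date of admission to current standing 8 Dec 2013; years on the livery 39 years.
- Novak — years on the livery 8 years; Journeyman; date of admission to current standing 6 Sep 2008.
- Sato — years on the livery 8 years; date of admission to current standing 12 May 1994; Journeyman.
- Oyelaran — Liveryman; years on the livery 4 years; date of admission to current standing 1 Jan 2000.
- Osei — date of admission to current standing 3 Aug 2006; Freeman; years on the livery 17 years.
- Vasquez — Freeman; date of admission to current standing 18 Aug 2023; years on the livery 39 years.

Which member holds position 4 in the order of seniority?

By standing in the guild: Oyelaran and Yilmaz (Liveryman); then Sorensen, Vasquez, Szabo and Osei (Freeman); then Novak and Sato (Journeyman).
Oyelaran and Yilmaz both have years on the livery 4 years, so the next rule applies.
Among Oyelaran and Yilmaz, alphabetically by surname: Oyelaran before Yilmaz.
Among Sorensen, Vasquez, Szabo and Osei, by years on the livery (higher first): Sorensen and Vasquez (39 years) before Szabo (34 years) before Osei (17 years).
Among Sorensen and Vasquez, alphabetically by surname: Sorensen before Vasquez.
Novak and Sato both have years on the livery 8 years, so the next rule applies.
Among Novak and Sato, alphabetically by surname: Novak before Sato.
Order: Oyelaran, Yilmaz, Sorensen, Vasquez, Szabo, Osei, Novak, Sato.

Vasquez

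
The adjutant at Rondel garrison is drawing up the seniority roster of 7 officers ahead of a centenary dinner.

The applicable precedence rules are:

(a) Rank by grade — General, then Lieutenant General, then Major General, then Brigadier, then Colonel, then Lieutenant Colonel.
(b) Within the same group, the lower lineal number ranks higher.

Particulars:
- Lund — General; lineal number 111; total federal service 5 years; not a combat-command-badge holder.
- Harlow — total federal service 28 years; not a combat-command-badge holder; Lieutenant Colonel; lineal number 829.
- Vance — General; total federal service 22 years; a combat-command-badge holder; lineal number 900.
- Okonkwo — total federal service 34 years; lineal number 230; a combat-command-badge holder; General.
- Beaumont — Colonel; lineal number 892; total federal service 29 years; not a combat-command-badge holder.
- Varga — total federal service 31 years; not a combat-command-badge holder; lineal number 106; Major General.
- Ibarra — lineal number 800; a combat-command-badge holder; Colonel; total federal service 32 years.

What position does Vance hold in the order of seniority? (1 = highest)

By grade: Lund, Okonkwo and Vance (General); then Varga (Major General); then Ibarra and Beaumont (Colonel); then Harlow (Lieutenant Colonel).
Among Lund, Okonkwo and Vance, by lineal number (lower first): Lund (111) before Okonkwo (230) before Vance (900).
Among Ibarra and Beaumont, by lineal number (lower first): Ibarra (800) before Beaumont (892).
Order: Lund, Okonkwo, Vance, Varga, Ibarra, Beaumont, Harlow. So position 3.

3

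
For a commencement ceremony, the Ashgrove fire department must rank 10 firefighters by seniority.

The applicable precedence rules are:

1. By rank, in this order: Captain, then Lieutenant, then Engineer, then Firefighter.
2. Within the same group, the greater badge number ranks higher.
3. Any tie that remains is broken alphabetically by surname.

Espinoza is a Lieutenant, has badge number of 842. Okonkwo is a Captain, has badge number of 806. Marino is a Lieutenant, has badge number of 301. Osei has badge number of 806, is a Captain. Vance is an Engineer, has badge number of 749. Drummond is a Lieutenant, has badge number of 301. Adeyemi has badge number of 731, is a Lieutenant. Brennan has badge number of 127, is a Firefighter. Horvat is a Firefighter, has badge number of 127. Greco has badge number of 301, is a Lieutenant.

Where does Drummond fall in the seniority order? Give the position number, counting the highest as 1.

5

By rank: Okonkwo and Osei (Captain); then Espinoza, Adeyemi, Drummond, Greco and Marino (Lieutenant); then Vance (Engineer); then Brennan and Horvat (Firefighter).
Okonkwo and Osei both have badge number 806, so the next rule applies.
Among Okonkwo and Osei, alphabetically by surname: Okonkwo before Osei.
Among Espinoza, Adeyemi, Drummond, Greco and Marino, by badge number (higher first): Espinoza (842) before Adeyemi (731) before Drummond, Greco and Marino (301).
Among Drummond, Greco and Marino, alphabetically by surname: Drummond before Greco before Marino.
Brennan and Horvat both have badge number 127, so the next rule applies.
Among Brennan and Horvat, alphabetically by surname: Brennan before Horvat.
Order: Okonkwo, Osei, Espinoza, Adeyemi, Drummond, Greco, Marino, Vance, Brennan, Horvat. So position 5.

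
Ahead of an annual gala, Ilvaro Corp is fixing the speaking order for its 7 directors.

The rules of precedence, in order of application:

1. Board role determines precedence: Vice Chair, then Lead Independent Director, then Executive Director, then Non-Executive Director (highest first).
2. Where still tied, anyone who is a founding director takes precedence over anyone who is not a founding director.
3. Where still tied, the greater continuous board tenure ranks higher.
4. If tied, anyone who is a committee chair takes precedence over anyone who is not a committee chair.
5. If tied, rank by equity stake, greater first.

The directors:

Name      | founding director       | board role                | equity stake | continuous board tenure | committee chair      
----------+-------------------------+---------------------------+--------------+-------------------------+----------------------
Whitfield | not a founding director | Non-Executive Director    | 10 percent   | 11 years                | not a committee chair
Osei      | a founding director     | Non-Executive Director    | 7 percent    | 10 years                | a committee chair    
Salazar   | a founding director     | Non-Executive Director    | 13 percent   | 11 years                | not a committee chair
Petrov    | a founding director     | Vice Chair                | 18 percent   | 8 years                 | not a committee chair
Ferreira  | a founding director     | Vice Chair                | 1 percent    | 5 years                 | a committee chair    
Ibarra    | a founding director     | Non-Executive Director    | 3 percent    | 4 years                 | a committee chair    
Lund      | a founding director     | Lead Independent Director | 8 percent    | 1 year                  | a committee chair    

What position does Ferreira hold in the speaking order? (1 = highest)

2

By board role: Petrov and Ferreira (Vice Chair); then Lund (Lead Independent Director); then Salazar, Osei, Ibarra and Whitfield (Non-Executive Director).
Petrov and Ferreira are each a founding director, so the next rule applies.
Among Petrov and Ferreira, by continuous board tenure (higher first): Petrov (8 years) before Ferreira (5 years).
Among Salazar, Osei, Ibarra and Whitfield, a founding director before not a founding director: Salazar, Osei and Ibarra (a founding director) before Whitfield (not a founding director).
Among Salazar, Osei and Ibarra, by continuous board tenure (higher first): Salazar (11 years) before Osei (10 years) before Ibarra (4 years).
Order: Petrov, Ferreira, Lund, Salazar, Osei, Ibarra, Whitfield. So position 2.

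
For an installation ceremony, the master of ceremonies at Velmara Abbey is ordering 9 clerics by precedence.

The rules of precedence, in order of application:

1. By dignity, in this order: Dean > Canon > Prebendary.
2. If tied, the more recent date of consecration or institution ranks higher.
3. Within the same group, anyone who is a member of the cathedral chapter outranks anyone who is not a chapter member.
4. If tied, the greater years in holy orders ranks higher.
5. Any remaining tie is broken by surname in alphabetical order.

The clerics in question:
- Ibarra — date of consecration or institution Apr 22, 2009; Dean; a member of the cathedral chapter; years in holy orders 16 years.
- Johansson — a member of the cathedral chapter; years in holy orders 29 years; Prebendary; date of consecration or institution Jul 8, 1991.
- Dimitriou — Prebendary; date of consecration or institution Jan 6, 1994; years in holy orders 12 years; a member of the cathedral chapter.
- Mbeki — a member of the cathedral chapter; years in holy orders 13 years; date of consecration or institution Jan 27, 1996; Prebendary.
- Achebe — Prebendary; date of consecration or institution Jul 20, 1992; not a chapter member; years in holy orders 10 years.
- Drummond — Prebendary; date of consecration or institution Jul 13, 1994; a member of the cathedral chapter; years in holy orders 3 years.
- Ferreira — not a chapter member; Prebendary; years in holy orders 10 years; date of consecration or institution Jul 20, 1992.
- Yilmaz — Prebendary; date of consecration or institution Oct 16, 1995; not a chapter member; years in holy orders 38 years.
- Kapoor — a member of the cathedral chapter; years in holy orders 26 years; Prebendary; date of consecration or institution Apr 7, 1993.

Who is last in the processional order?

Johansson

By dignity: Ibarra (Dean); then Mbeki, Yilmaz, Drummond, Dimitriou, Kapoor, Achebe, Ferreira and Johansson (Prebendary).
Among Mbeki, Yilmaz, Drummond, Dimitriou, Kapoor, Achebe, Ferreira and Johansson, by date of consecration or institution (later first): Mbeki (Jan 27, 1996) before Yilmaz (Oct 16, 1995) before Drummond (Jul 13, 1994) before Dimitriou (Jan 6, 1994) before Kapoor (Apr 7, 1993) before Achebe and Ferreira (Jul 20, 1992) before Johansson (Jul 8, 1991).
Achebe and Ferreira are each not a chapter member, so the next rule applies.
Achebe and Ferreira both have years in holy orders 10 years, so the next rule applies.
Among Achebe and Ferreira, alphabetically by surname: Achebe before Ferreira.
Order: Ibarra, Mbeki, Yilmaz, Drummond, Dimitriou, Kapoor, Achebe, Ferreira, Johansson.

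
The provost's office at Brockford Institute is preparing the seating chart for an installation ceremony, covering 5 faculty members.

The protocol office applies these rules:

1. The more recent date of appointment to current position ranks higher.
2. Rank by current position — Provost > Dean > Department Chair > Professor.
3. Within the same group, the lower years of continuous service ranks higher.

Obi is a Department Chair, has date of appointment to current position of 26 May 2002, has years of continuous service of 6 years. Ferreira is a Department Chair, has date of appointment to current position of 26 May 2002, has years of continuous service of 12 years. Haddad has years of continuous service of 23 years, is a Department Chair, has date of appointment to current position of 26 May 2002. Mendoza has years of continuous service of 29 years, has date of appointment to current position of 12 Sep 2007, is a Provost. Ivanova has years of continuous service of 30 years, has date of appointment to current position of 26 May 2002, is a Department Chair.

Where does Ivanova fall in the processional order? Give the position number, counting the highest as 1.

By date of appointment to current position (later first): Mendoza (12 Sep 2007); then Obi, Ferreira, Haddad and Ivanova (each 26 May 2002).
Obi, Ferreira, Haddad and Ivanova are each Department Chair, so the next rule applies.
Among Obi, Ferreira, Haddad and Ivanova, by years of continuous service (lower first): Obi (6 years) before Ferreira (12 years) before Haddad (23 years) before Ivanova (30 years).
Order: Mendoza, Obi, Ferreira, Haddad, Ivanova. So position 5.

5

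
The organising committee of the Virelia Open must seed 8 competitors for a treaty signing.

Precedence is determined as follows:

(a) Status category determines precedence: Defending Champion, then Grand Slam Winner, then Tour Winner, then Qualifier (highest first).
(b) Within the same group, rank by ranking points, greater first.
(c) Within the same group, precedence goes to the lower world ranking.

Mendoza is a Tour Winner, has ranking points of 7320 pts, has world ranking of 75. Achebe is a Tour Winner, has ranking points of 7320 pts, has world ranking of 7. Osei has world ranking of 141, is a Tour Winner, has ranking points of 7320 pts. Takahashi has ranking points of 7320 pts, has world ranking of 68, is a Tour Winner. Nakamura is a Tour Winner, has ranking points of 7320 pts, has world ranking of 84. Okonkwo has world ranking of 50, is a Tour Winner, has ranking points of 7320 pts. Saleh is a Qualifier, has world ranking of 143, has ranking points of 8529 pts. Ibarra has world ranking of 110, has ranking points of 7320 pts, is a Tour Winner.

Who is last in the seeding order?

By status category: Achebe, Okonkwo, Takahashi, Mendoza, Nakamura, Ibarra and Osei (Tour Winner); then Saleh (Qualifier).
Achebe, Okonkwo, Takahashi, Mendoza, Nakamura, Ibarra and Osei all have ranking points 7320 pts, so the next rule applies.
Among Achebe, Okonkwo, Takahashi, Mendoza, Nakamura, Ibarra and Osei, by world ranking (lower first): Achebe (7) before Okonkwo (50) before Takahashi (68) before Mendoza (75) before Nakamura (84) before Ibarra (110) before Osei (141).
Order: Achebe, Okonkwo, Takahashi, Mendoza, Nakamura, Ibarra, Osei, Saleh.

Saleh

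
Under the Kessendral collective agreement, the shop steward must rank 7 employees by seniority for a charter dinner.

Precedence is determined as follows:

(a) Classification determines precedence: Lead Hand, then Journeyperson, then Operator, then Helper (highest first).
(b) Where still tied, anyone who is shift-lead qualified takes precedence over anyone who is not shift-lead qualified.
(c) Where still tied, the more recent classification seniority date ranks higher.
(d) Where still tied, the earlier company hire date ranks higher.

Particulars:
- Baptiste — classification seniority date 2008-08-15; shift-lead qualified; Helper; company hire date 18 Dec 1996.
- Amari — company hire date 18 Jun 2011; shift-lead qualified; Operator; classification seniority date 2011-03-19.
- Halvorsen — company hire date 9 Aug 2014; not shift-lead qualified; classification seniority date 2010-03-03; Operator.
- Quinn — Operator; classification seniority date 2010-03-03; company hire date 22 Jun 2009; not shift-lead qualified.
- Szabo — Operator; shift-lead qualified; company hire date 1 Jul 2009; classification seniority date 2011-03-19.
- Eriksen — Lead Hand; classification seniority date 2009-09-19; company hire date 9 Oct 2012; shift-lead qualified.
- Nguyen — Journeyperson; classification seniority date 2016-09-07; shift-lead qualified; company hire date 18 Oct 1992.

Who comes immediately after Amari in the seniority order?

Quinn

By classification: Eriksen (Lead Hand); then Nguyen (Journeyperson); then Szabo, Amari, Quinn and Halvorsen (Operator); then Baptiste (Helper).
Among Szabo, Amari, Quinn and Halvorsen, shift-lead qualified before not shift-lead qualified: Szabo and Amari (shift-lead qualified) before Quinn and Halvorsen (not shift-lead qualified).
Szabo and Amari both have classification seniority date 2011-03-19, so the next rule applies.
Among Szabo and Amari, by company hire date (earlier first): Szabo (1 Jul 2009) before Amari (18 Jun 2011).
Quinn and Halvorsen both have classification seniority date 2010-03-03, so the next rule applies.
Among Quinn and Halvorsen, by company hire date (earlier first): Quinn (22 Jun 2009) before Halvorsen (9 Aug 2014).
Order: Eriksen, Nguyen, Szabo, Amari, Quinn, Halvorsen, Baptiste.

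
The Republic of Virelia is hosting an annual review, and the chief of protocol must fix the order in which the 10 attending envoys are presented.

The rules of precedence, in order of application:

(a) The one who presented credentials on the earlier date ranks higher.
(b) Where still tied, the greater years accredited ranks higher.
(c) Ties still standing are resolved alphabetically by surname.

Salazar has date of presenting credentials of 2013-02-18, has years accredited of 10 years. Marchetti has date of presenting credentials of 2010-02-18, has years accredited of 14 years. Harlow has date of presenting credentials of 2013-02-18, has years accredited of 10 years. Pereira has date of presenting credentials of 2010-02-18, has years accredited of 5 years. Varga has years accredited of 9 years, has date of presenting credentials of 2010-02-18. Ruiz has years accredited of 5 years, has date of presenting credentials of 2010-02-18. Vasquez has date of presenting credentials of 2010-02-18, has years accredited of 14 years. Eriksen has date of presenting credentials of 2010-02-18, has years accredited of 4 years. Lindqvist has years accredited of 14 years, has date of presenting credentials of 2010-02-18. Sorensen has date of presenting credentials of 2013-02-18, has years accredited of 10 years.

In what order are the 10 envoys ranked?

By date of presenting credentials (earlier first): Lindqvist, Marchetti, Vasquez, Varga, Pereira, Ruiz and Eriksen (each 2010-02-18); then Harlow, Salazar and Sorensen (each 2013-02-18).
Among Lindqvist, Marchetti, Vasquez, Varga, Pereira, Ruiz and Eriksen, by years accredited (higher first): Lindqvist, Marchetti and Vasquez (14 years) before Varga (9 years) before Pereira and Ruiz (5 years) before Eriksen (4 years).
Among Lindqvist, Marchetti and Vasquez, alphabetically by surname: Lindqvist before Marchetti before Vasquez.
Among Pereira and Ruiz, alphabetically by surname: Pereira before Ruiz.
Harlow, Salazar and Sorensen all have years accredited 10 years, so the next rule applies.
Among Harlow, Salazar and Sorensen, alphabetically by surname: Harlow before Salazar before Sorensen.
Full order: Lindqvist, Marchetti, Vasquez, Varga, Pereira, Ruiz, Eriksen, Harlow, Salazar, Sorensen.

Lindqvist, Marchetti, Vasquez, Varga, Pereira, Ruiz, Eriksen, Harlow, Salazar, Sorensen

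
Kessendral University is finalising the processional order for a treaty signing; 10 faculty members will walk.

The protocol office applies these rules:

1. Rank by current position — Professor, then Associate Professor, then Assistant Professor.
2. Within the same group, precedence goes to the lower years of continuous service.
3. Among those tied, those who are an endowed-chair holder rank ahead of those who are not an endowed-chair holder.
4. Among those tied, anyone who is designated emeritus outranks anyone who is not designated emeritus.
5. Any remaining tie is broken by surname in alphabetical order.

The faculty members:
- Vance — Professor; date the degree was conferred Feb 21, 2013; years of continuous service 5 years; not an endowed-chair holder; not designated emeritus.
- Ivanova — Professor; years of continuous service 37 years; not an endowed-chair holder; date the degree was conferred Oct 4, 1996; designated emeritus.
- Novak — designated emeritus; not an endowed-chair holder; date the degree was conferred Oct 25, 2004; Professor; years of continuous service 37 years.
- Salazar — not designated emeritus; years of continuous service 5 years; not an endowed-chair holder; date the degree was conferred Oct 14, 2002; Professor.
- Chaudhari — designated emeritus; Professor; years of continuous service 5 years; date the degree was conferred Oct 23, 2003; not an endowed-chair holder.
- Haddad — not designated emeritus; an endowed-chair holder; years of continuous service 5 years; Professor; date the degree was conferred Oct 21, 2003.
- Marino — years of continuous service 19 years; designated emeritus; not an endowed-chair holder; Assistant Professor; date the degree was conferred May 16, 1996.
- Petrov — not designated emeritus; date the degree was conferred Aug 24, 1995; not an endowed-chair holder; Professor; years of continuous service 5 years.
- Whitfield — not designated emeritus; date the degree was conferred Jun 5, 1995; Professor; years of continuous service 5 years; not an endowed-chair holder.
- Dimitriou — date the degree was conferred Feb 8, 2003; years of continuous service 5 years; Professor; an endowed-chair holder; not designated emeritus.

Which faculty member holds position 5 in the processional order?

Salazar

By current position: Dimitriou, Haddad, Chaudhari, Petrov, Salazar, Vance, Whitfield, Ivanova and Novak (Professor); then Marino (Assistant Professor).
Among Dimitriou, Haddad, Chaudhari, Petrov, Salazar, Vance, Whitfield, Ivanova and Novak, by years of continuous service (lower first): Dimitriou, Haddad, Chaudhari, Petrov, Salazar, Vance and Whitfield (5 years) before Ivanova and Novak (37 years).
Among Dimitriou, Haddad, Chaudhari, Petrov, Salazar, Vance and Whitfield, an endowed-chair holder before not an endowed-chair holder: Dimitriou and Haddad (an endowed-chair holder) before Chaudhari, Petrov, Salazar, Vance and Whitfield (not an endowed-chair holder).
Dimitriou and Haddad are each not designated emeritus, so the next rule applies.
Among Dimitriou and Haddad, alphabetically by surname: Dimitriou before Haddad.
Among Chaudhari, Petrov, Salazar, Vance and Whitfield, designated emeritus before not designated emeritus: Chaudhari (designated emeritus) before Petrov, Salazar, Vance and Whitfield (not designated emeritus).
Among Petrov, Salazar, Vance and Whitfield, alphabetically by surname: Petrov before Salazar before Vance before Whitfield.
Ivanova and Novak are each not an endowed-chair holder, so the next rule applies.
Ivanova and Novak are each designated emeritus, so the next rule applies.
Among Ivanova and Novak, alphabetically by surname: Ivanova before Novak.
Order: Dimitriou, Haddad, Chaudhari, Petrov, Salazar, Vance, Whitfield, Ivanova, Novak, Marino.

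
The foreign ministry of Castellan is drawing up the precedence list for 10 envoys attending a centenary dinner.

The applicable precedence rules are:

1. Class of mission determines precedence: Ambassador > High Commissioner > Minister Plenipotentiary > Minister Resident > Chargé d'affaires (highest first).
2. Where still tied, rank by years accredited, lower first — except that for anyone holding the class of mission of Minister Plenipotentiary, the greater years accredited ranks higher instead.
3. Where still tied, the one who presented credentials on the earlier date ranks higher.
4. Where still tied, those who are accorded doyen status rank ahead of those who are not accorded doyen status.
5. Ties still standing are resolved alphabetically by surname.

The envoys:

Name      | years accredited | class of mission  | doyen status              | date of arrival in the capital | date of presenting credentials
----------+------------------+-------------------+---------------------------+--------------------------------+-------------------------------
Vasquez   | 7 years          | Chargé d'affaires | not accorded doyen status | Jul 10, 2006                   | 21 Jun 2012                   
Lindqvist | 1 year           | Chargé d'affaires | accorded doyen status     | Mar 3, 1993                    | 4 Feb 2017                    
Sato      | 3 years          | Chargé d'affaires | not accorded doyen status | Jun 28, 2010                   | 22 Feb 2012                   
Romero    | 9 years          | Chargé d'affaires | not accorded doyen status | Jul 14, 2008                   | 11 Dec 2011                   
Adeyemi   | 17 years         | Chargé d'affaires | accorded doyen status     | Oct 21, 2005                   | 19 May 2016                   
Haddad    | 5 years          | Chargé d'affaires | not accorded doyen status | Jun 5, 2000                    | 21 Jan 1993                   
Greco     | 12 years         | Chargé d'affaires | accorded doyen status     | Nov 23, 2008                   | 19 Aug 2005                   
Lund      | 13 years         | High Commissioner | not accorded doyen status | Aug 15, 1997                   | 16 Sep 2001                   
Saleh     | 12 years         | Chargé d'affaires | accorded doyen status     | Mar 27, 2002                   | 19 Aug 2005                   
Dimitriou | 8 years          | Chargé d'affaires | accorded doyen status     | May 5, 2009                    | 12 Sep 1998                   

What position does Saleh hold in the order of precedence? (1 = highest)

9

By class of mission: Lund (High Commissioner); then Lindqvist, Sato, Haddad, Vasquez, Dimitriou, Romero, Greco, Saleh and Adeyemi (Chargé d'affaires).
Among Lindqvist, Sato, Haddad, Vasquez, Dimitriou, Romero, Greco, Saleh and Adeyemi, by years accredited (lower first): Lindqvist (1 year) before Sato (3 years) before Haddad (5 years) before Vasquez (7 years) before Dimitriou (8 years) before Romero (9 years) before Greco and Saleh (12 years) before Adeyemi (17 years).
Greco and Saleh both have date of presenting credentials 19 Aug 2005, so the next rule applies.
Greco and Saleh are each accorded doyen status, so the next rule applies.
Among Greco and Saleh, alphabetically by surname: Greco before Saleh.
Order: Lund, Lindqvist, Sato, Haddad, Vasquez, Dimitriou, Romero, Greco, Saleh, Adeyemi. So position 9.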